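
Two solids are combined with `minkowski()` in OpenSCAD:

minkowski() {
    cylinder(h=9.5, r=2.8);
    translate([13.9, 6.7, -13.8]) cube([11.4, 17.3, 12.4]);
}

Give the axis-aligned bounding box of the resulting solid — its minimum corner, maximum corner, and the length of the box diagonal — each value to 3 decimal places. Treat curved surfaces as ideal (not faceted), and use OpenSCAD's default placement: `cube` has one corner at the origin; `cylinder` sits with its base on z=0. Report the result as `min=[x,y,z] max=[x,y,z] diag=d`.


A = translate([13.9, 6.7, -13.8]) cube([11.4, 17.3, 12.4]) → bbox [13.9,6.7,-13.8] .. [25.3,24,-1.4]
B = cylinder(h=9.5, r=2.8) → bbox [-2.8,-2.8,0] .. [2.8,2.8,9.5]
lo = A.lo+B.lo = [13.9-2.8, 6.7-2.8, -13.8+0] = [11.100,3.900,-13.800]
hi = A.hi+B.hi = [25.3+2.8, 24+2.8, -1.4+9.5] = [28.100,26.800,8.100]
diag = √(17²+22.9²+21.9²) = √1293.02 = 35.959

min=[11.100,3.900,-13.800] max=[28.100,26.800,8.100] diag=35.959


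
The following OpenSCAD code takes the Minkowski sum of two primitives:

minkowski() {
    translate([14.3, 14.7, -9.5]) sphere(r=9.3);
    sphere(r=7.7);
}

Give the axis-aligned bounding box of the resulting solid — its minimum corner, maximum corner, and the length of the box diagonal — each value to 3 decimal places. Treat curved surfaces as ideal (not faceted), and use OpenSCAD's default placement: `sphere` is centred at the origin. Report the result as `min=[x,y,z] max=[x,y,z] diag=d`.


min=[-2.700,-2.300,-26.500] max=[31.300,31.700,7.500] diag=58.890

A = translate([14.3, 14.7, -9.5]) sphere(r=9.3) → bbox [5,5.4,-18.8] .. [23.6,24,-0.2]
B = sphere(r=7.7) → bbox [-7.7,-7.7,-7.7] .. [7.7,7.7,7.7]
lo = A.lo+B.lo = [5-7.7, 5.4-7.7, -18.8-7.7] = [-2.700,-2.300,-26.500]
hi = A.hi+B.hi = [23.6+7.7, 24+7.7, -0.2+7.7] = [31.300,31.700,7.500]
diag = √(34²+34²+34²) = √3468 = 58.890


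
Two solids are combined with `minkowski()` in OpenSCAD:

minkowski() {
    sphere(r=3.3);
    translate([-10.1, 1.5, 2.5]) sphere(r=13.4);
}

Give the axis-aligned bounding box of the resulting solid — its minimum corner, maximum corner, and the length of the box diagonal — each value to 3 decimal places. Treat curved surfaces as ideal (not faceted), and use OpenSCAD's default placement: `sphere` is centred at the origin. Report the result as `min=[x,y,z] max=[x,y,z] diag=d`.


min=[-26.800,-15.200,-14.200] max=[6.600,18.200,19.200] diag=57.850

A = translate([-10.1, 1.5, 2.5]) sphere(r=13.4) → bbox [-23.5,-11.9,-10.9] .. [3.3,14.9,15.9]
B = sphere(r=3.3) → bbox [-3.3,-3.3,-3.3] .. [3.3,3.3,3.3]
lo = A.lo+B.lo = [-23.5-3.3, -11.9-3.3, -10.9-3.3] = [-26.800,-15.200,-14.200]
hi = A.hi+B.hi = [3.3+3.3, 14.9+3.3, 15.9+3.3] = [6.600,18.200,19.200]
diag = √(33.4²+33.4²+33.4²) = √3346.68 = 57.850


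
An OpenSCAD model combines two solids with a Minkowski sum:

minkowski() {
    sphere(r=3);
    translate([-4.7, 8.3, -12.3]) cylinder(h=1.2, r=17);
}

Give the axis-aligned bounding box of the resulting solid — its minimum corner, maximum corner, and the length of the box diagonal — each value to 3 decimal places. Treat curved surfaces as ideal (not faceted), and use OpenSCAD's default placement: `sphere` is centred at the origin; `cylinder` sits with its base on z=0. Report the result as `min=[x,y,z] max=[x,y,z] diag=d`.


min=[-24.700,-11.700,-15.300] max=[15.300,28.300,-8.100] diag=57.025

A = translate([-4.7, 8.3, -12.3]) cylinder(h=1.2, r=17) → bbox [-21.7,-8.7,-12.3] .. [12.3,25.3,-11.1]
B = sphere(r=3) → bbox [-3,-3,-3] .. [3,3,3]
lo = A.lo+B.lo = [-21.7-3, -8.7-3, -12.3-3] = [-24.700,-11.700,-15.300]
hi = A.hi+B.hi = [12.3+3, 25.3+3, -11.1+3] = [15.300,28.300,-8.100]
diag = √(40²+40²+7.2²) = √3251.84 = 57.025


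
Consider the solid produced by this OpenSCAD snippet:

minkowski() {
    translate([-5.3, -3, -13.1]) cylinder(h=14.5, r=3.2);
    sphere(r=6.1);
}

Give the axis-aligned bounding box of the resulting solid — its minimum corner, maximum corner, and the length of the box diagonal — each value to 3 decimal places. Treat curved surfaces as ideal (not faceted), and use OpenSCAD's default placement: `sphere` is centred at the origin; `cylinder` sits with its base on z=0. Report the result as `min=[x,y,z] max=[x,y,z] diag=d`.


A = translate([-5.3, -3, -13.1]) cylinder(h=14.5, r=3.2) → bbox [-8.5,-6.2,-13.1] .. [-2.1,0.2,1.4]
B = sphere(r=6.1) → bbox [-6.1,-6.1,-6.1] .. [6.1,6.1,6.1]
lo = A.lo+B.lo = [-8.5-6.1, -6.2-6.1, -13.1-6.1] = [-14.600,-12.300,-19.200]
hi = A.hi+B.hi = [-2.1+6.1, 0.2+6.1, 1.4+6.1] = [4.000,6.300,7.500]
diag = √(18.6²+18.6²+26.7²) = √1404.81 = 37.481

min=[-14.600,-12.300,-19.200] max=[4.000,6.300,7.500] diag=37.481


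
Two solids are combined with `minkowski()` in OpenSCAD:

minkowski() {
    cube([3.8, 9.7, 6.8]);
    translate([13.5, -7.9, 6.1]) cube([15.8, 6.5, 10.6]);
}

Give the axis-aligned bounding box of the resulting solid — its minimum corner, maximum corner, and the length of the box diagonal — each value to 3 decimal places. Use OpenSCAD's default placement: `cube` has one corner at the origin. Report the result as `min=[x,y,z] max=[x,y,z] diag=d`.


min=[13.500,-7.900,6.100] max=[33.100,8.300,23.500] diag=30.812

A = translate([13.5, -7.9, 6.1]) cube([15.8, 6.5, 10.6]) → bbox [13.5,-7.9,6.1] .. [29.3,-1.4,16.7]
B = cube([3.8, 9.7, 6.8]) → bbox [0,0,0] .. [3.8,9.7,6.8]
lo = A.lo+B.lo = [13.5+0, -7.9+0, 6.1+0] = [13.500,-7.900,6.100]
hi = A.hi+B.hi = [29.3+3.8, -1.4+9.7, 16.7+6.8] = [33.100,8.300,23.500]
diag = √(19.6²+16.2²+17.4²) = √949.36 = 30.812


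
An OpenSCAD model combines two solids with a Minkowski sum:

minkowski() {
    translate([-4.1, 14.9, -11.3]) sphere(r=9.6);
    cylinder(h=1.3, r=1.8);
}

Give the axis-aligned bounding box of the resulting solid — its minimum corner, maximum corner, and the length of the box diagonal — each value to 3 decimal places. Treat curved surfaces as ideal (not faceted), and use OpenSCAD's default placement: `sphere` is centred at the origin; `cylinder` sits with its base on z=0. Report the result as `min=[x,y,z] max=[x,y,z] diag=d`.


min=[-15.500,3.500,-20.900] max=[7.300,26.300,-0.400] diag=38.209

A = translate([-4.1, 14.9, -11.3]) sphere(r=9.6) → bbox [-13.7,5.3,-20.9] .. [5.5,24.5,-1.7]
B = cylinder(h=1.3, r=1.8) → bbox [-1.8,-1.8,0] .. [1.8,1.8,1.3]
lo = A.lo+B.lo = [-13.7-1.8, 5.3-1.8, -20.9+0] = [-15.500,3.500,-20.900]
hi = A.hi+B.hi = [5.5+1.8, 24.5+1.8, -1.7+1.3] = [7.300,26.300,-0.400]
diag = √(22.8²+22.8²+20.5²) = √1459.93 = 38.209


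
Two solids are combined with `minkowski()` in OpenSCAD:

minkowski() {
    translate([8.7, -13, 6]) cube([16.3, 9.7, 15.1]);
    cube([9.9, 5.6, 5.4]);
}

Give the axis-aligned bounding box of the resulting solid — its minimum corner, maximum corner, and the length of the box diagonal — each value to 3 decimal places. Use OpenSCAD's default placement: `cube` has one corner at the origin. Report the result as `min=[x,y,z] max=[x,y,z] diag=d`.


min=[8.700,-13.000,6.000] max=[34.900,2.300,26.500] diag=36.617

A = translate([8.7, -13, 6]) cube([16.3, 9.7, 15.1]) → bbox [8.7,-13,6] .. [25,-3.3,21.1]
B = cube([9.9, 5.6, 5.4]) → bbox [0,0,0] .. [9.9,5.6,5.4]
lo = A.lo+B.lo = [8.7+0, -13+0, 6+0] = [8.700,-13.000,6.000]
hi = A.hi+B.hi = [25+9.9, -3.3+5.6, 21.1+5.4] = [34.900,2.300,26.500]
diag = √(26.2²+15.3²+20.5²) = √1340.78 = 36.617


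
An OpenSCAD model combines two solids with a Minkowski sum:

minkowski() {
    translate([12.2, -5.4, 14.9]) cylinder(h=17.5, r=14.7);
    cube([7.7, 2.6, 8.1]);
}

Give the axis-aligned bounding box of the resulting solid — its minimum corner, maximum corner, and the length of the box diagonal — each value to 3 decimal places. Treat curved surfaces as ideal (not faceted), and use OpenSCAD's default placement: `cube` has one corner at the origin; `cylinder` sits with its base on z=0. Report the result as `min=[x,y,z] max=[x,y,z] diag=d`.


min=[-2.500,-20.100,14.900] max=[34.600,11.900,40.500] diag=55.279

A = translate([12.2, -5.4, 14.9]) cylinder(h=17.5, r=14.7) → bbox [-2.5,-20.1,14.9] .. [26.9,9.3,32.4]
B = cube([7.7, 2.6, 8.1]) → bbox [0,0,0] .. [7.7,2.6,8.1]
lo = A.lo+B.lo = [-2.5+0, -20.1+0, 14.9+0] = [-2.500,-20.100,14.900]
hi = A.hi+B.hi = [26.9+7.7, 9.3+2.6, 32.4+8.1] = [34.600,11.900,40.500]
diag = √(37.1²+32²+25.6²) = √3055.77 = 55.279


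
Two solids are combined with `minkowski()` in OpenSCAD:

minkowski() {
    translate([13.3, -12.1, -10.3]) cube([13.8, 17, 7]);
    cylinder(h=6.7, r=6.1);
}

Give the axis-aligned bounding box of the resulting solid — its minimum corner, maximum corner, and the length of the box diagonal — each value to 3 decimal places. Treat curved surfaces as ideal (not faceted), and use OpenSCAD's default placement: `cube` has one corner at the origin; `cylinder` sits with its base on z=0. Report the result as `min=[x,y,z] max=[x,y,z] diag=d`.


A = translate([13.3, -12.1, -10.3]) cube([13.8, 17, 7]) → bbox [13.3,-12.1,-10.3] .. [27.1,4.9,-3.3]
B = cylinder(h=6.7, r=6.1) → bbox [-6.1,-6.1,0] .. [6.1,6.1,6.7]
lo = A.lo+B.lo = [13.3-6.1, -12.1-6.1, -10.3+0] = [7.200,-18.200,-10.300]
hi = A.hi+B.hi = [27.1+6.1, 4.9+6.1, -3.3+6.7] = [33.200,11.000,3.400]
diag = √(26²+29.2²+13.7²) = √1716.33 = 41.429

min=[7.200,-18.200,-10.300] max=[33.200,11.000,3.400] diag=41.429


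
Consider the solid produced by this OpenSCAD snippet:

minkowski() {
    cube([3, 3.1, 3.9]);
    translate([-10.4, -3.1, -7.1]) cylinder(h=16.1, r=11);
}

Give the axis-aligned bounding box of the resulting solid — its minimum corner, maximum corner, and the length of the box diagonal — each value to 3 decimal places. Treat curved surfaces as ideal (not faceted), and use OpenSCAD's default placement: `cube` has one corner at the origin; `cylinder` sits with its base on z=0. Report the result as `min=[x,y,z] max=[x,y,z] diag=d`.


min=[-21.400,-14.100,-7.100] max=[3.600,11.000,12.900] diag=40.682

A = translate([-10.4, -3.1, -7.1]) cylinder(h=16.1, r=11) → bbox [-21.4,-14.1,-7.1] .. [0.6,7.9,9]
B = cube([3, 3.1, 3.9]) → bbox [0,0,0] .. [3,3.1,3.9]
lo = A.lo+B.lo = [-21.4+0, -14.1+0, -7.1+0] = [-21.400,-14.100,-7.100]
hi = A.hi+B.hi = [0.6+3, 7.9+3.1, 9+3.9] = [3.600,11.000,12.900]
diag = √(25²+25.1²+20²) = √1655.01 = 40.682


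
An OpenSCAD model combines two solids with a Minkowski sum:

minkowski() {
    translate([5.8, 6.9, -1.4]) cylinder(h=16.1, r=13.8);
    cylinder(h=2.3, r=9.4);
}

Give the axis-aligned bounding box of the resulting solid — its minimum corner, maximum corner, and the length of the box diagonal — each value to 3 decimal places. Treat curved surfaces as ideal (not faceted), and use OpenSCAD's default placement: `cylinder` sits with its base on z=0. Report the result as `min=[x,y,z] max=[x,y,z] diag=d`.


A = translate([5.8, 6.9, -1.4]) cylinder(h=16.1, r=13.8) → bbox [-8,-6.9,-1.4] .. [19.6,20.7,14.7]
B = cylinder(h=2.3, r=9.4) → bbox [-9.4,-9.4,0] .. [9.4,9.4,2.3]
lo = A.lo+B.lo = [-8-9.4, -6.9-9.4, -1.4+0] = [-17.400,-16.300,-1.400]
hi = A.hi+B.hi = [19.6+9.4, 20.7+9.4, 14.7+2.3] = [29.000,30.100,17.000]
diag = √(46.4²+46.4²+18.4²) = √4644.48 = 68.150

min=[-17.400,-16.300,-1.400] max=[29.000,30.100,17.000] diag=68.150


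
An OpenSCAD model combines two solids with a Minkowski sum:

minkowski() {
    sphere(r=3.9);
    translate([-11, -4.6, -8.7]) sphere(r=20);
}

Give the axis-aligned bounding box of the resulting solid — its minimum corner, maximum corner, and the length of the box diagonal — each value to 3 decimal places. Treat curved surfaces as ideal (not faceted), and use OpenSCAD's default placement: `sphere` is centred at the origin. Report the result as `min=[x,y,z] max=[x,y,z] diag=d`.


min=[-34.900,-28.500,-32.600] max=[12.900,19.300,15.200] diag=82.792

A = translate([-11, -4.6, -8.7]) sphere(r=20) → bbox [-31,-24.6,-28.7] .. [9,15.4,11.3]
B = sphere(r=3.9) → bbox [-3.9,-3.9,-3.9] .. [3.9,3.9,3.9]
lo = A.lo+B.lo = [-31-3.9, -24.6-3.9, -28.7-3.9] = [-34.900,-28.500,-32.600]
hi = A.hi+B.hi = [9+3.9, 15.4+3.9, 11.3+3.9] = [12.900,19.300,15.200]
diag = √(47.8²+47.8²+47.8²) = √6854.52 = 82.792


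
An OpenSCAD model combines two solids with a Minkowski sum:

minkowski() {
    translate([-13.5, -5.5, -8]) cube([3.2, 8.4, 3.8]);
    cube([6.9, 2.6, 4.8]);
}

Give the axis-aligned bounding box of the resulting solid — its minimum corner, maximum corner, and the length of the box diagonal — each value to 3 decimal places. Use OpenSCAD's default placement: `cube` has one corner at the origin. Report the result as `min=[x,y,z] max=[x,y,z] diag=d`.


A = translate([-13.5, -5.5, -8]) cube([3.2, 8.4, 3.8]) → bbox [-13.5,-5.5,-8] .. [-10.3,2.9,-4.2]
B = cube([6.9, 2.6, 4.8]) → bbox [0,0,0] .. [6.9,2.6,4.8]
lo = A.lo+B.lo = [-13.5+0, -5.5+0, -8+0] = [-13.500,-5.500,-8.000]
hi = A.hi+B.hi = [-10.3+6.9, 2.9+2.6, -4.2+4.8] = [-3.400,5.500,0.600]
diag = √(10.1²+11²+8.6²) = √296.97 = 17.233

min=[-13.500,-5.500,-8.000] max=[-3.400,5.500,0.600] diag=17.233


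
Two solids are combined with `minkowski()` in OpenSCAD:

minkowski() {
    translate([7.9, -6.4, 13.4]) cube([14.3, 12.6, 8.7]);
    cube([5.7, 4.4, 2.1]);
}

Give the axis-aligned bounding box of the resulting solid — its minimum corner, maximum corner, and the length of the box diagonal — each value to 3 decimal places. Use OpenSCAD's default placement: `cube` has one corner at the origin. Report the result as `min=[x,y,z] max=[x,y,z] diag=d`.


A = translate([7.9, -6.4, 13.4]) cube([14.3, 12.6, 8.7]) → bbox [7.9,-6.4,13.4] .. [22.2,6.2,22.1]
B = cube([5.7, 4.4, 2.1]) → bbox [0,0,0] .. [5.7,4.4,2.1]
lo = A.lo+B.lo = [7.9+0, -6.4+0, 13.4+0] = [7.900,-6.400,13.400]
hi = A.hi+B.hi = [22.2+5.7, 6.2+4.4, 22.1+2.1] = [27.900,10.600,24.200]
diag = √(20²+17²+10.8²) = √805.64 = 28.384

min=[7.900,-6.400,13.400] max=[27.900,10.600,24.200] diag=28.384


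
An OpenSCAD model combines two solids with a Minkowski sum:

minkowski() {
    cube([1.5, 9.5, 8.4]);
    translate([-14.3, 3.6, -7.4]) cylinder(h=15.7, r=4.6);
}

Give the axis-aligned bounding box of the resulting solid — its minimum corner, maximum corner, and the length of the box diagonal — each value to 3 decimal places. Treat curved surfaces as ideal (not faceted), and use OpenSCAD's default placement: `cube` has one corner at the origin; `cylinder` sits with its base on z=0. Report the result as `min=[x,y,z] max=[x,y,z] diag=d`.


min=[-18.900,-1.000,-7.400] max=[-8.200,17.700,16.700] diag=32.326

A = translate([-14.3, 3.6, -7.4]) cylinder(h=15.7, r=4.6) → bbox [-18.9,-1,-7.4] .. [-9.7,8.2,8.3]
B = cube([1.5, 9.5, 8.4]) → bbox [0,0,0] .. [1.5,9.5,8.4]
lo = A.lo+B.lo = [-18.9+0, -1+0, -7.4+0] = [-18.900,-1.000,-7.400]
hi = A.hi+B.hi = [-9.7+1.5, 8.2+9.5, 8.3+8.4] = [-8.200,17.700,16.700]
diag = √(10.7²+18.7²+24.1²) = √1044.99 = 32.326


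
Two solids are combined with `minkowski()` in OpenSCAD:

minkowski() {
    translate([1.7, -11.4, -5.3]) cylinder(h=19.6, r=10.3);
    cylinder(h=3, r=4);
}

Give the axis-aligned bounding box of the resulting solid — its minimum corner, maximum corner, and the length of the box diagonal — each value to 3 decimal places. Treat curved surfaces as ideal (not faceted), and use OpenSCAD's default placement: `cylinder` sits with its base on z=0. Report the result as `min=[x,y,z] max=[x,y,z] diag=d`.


A = translate([1.7, -11.4, -5.3]) cylinder(h=19.6, r=10.3) → bbox [-8.6,-21.7,-5.3] .. [12,-1.1,14.3]
B = cylinder(h=3, r=4) → bbox [-4,-4,0] .. [4,4,3]
lo = A.lo+B.lo = [-8.6-4, -21.7-4, -5.3+0] = [-12.600,-25.700,-5.300]
hi = A.hi+B.hi = [12+4, -1.1+4, 14.3+3] = [16.000,2.900,17.300]
diag = √(28.6²+28.6²+22.6²) = √2146.68 = 46.332

min=[-12.600,-25.700,-5.300] max=[16.000,2.900,17.300] diag=46.332


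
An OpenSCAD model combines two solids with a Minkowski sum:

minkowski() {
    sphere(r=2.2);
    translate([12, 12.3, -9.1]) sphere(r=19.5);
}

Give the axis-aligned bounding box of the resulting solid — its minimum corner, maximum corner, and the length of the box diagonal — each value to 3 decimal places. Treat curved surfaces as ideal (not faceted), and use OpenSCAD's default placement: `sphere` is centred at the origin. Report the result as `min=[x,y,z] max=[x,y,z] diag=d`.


min=[-9.700,-9.400,-30.800] max=[33.700,34.000,12.600] diag=75.171

A = translate([12, 12.3, -9.1]) sphere(r=19.5) → bbox [-7.5,-7.2,-28.6] .. [31.5,31.8,10.4]
B = sphere(r=2.2) → bbox [-2.2,-2.2,-2.2] .. [2.2,2.2,2.2]
lo = A.lo+B.lo = [-7.5-2.2, -7.2-2.2, -28.6-2.2] = [-9.700,-9.400,-30.800]
hi = A.hi+B.hi = [31.5+2.2, 31.8+2.2, 10.4+2.2] = [33.700,34.000,12.600]
diag = √(43.4²+43.4²+43.4²) = √5650.68 = 75.171


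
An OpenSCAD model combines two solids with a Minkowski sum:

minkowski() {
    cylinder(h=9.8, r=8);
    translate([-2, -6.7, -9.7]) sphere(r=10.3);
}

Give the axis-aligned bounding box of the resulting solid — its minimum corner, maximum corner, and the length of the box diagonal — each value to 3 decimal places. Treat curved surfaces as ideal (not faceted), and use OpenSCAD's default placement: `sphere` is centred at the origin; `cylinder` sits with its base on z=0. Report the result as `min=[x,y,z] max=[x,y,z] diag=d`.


min=[-20.300,-25.000,-20.000] max=[16.300,11.600,10.400] diag=60.027

A = translate([-2, -6.7, -9.7]) sphere(r=10.3) → bbox [-12.3,-17,-20] .. [8.3,3.6,0.6]
B = cylinder(h=9.8, r=8) → bbox [-8,-8,0] .. [8,8,9.8]
lo = A.lo+B.lo = [-12.3-8, -17-8, -20+0] = [-20.300,-25.000,-20.000]
hi = A.hi+B.hi = [8.3+8, 3.6+8, 0.6+9.8] = [16.300,11.600,10.400]
diag = √(36.6²+36.6²+30.4²) = √3603.28 = 60.027


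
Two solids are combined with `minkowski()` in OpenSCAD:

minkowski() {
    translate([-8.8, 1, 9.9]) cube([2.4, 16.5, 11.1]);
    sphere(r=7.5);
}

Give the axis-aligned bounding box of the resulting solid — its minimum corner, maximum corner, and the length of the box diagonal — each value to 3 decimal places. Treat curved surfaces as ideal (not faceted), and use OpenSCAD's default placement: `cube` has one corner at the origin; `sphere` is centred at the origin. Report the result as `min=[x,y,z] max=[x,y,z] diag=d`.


A = translate([-8.8, 1, 9.9]) cube([2.4, 16.5, 11.1]) → bbox [-8.8,1,9.9] .. [-6.4,17.5,21]
B = sphere(r=7.5) → bbox [-7.5,-7.5,-7.5] .. [7.5,7.5,7.5]
lo = A.lo+B.lo = [-8.8-7.5, 1-7.5, 9.9-7.5] = [-16.300,-6.500,2.400]
hi = A.hi+B.hi = [-6.4+7.5, 17.5+7.5, 21+7.5] = [1.100,25.000,28.500]
diag = √(17.4²+31.5²+26.1²) = √1976.22 = 44.455

min=[-16.300,-6.500,2.400] max=[1.100,25.000,28.500] diag=44.455


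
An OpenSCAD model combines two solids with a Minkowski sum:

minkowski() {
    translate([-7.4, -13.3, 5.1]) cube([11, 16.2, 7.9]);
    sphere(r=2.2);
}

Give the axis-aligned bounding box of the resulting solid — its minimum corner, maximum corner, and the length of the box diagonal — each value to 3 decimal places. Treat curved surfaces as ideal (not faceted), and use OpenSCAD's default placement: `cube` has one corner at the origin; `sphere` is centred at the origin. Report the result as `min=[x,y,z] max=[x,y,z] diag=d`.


min=[-9.600,-15.500,2.900] max=[5.800,5.100,15.200] diag=28.510

A = translate([-7.4, -13.3, 5.1]) cube([11, 16.2, 7.9]) → bbox [-7.4,-13.3,5.1] .. [3.6,2.9,13]
B = sphere(r=2.2) → bbox [-2.2,-2.2,-2.2] .. [2.2,2.2,2.2]
lo = A.lo+B.lo = [-7.4-2.2, -13.3-2.2, 5.1-2.2] = [-9.600,-15.500,2.900]
hi = A.hi+B.hi = [3.6+2.2, 2.9+2.2, 13+2.2] = [5.800,5.100,15.200]
diag = √(15.4²+20.6²+12.3²) = √812.81 = 28.510


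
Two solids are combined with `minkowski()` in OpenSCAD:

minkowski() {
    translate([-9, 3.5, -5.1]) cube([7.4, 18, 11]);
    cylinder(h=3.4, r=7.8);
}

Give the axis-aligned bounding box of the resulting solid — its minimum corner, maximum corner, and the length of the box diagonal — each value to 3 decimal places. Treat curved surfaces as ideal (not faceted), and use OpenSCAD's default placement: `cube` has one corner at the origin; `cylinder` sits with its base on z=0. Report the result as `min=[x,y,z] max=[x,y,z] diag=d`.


A = translate([-9, 3.5, -5.1]) cube([7.4, 18, 11]) → bbox [-9,3.5,-5.1] .. [-1.6,21.5,5.9]
B = cylinder(h=3.4, r=7.8) → bbox [-7.8,-7.8,0] .. [7.8,7.8,3.4]
lo = A.lo+B.lo = [-9-7.8, 3.5-7.8, -5.1+0] = [-16.800,-4.300,-5.100]
hi = A.hi+B.hi = [-1.6+7.8, 21.5+7.8, 5.9+3.4] = [6.200,29.300,9.300]
diag = √(23²+33.6²+14.4²) = √1865.32 = 43.189

min=[-16.800,-4.300,-5.100] max=[6.200,29.300,9.300] diag=43.189


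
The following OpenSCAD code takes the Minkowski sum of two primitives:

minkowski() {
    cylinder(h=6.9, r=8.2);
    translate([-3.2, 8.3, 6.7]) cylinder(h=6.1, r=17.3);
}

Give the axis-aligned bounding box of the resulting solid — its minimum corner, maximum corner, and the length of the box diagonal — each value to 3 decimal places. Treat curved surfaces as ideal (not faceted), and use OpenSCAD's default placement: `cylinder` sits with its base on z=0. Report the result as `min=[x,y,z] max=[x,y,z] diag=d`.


A = translate([-3.2, 8.3, 6.7]) cylinder(h=6.1, r=17.3) → bbox [-20.5,-9,6.7] .. [14.1,25.6,12.8]
B = cylinder(h=6.9, r=8.2) → bbox [-8.2,-8.2,0] .. [8.2,8.2,6.9]
lo = A.lo+B.lo = [-20.5-8.2, -9-8.2, 6.7+0] = [-28.700,-17.200,6.700]
hi = A.hi+B.hi = [14.1+8.2, 25.6+8.2, 12.8+6.9] = [22.300,33.800,19.700]
diag = √(51²+51²+13²) = √5371 = 73.287

min=[-28.700,-17.200,6.700] max=[22.300,33.800,19.700] diag=73.287


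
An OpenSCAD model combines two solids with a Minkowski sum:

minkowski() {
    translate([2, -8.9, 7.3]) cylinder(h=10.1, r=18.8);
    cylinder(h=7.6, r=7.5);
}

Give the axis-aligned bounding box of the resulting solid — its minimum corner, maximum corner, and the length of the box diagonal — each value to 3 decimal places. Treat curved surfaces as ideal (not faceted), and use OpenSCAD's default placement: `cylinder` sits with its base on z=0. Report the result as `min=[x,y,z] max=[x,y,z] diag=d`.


min=[-24.300,-35.200,7.300] max=[28.300,17.400,25.000] diag=76.464

A = translate([2, -8.9, 7.3]) cylinder(h=10.1, r=18.8) → bbox [-16.8,-27.7,7.3] .. [20.8,9.9,17.4]
B = cylinder(h=7.6, r=7.5) → bbox [-7.5,-7.5,0] .. [7.5,7.5,7.6]
lo = A.lo+B.lo = [-16.8-7.5, -27.7-7.5, 7.3+0] = [-24.300,-35.200,7.300]
hi = A.hi+B.hi = [20.8+7.5, 9.9+7.5, 17.4+7.6] = [28.300,17.400,25.000]
diag = √(52.6²+52.6²+17.7²) = √5846.81 = 76.464


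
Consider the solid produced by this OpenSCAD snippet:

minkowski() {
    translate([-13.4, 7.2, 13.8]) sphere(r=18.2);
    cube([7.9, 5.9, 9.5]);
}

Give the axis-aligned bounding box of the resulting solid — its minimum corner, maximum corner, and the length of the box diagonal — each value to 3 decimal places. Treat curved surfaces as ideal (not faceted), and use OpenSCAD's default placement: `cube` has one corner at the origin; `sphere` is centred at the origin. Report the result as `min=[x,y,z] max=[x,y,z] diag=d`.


A = translate([-13.4, 7.2, 13.8]) sphere(r=18.2) → bbox [-31.6,-11,-4.4] .. [4.8,25.4,32]
B = cube([7.9, 5.9, 9.5]) → bbox [0,0,0] .. [7.9,5.9,9.5]
lo = A.lo+B.lo = [-31.6+0, -11+0, -4.4+0] = [-31.600,-11.000,-4.400]
hi = A.hi+B.hi = [4.8+7.9, 25.4+5.9, 32+9.5] = [12.700,31.300,41.500]
diag = √(44.3²+42.3²+45.9²) = √5858.59 = 76.541

min=[-31.600,-11.000,-4.400] max=[12.700,31.300,41.500] diag=76.541


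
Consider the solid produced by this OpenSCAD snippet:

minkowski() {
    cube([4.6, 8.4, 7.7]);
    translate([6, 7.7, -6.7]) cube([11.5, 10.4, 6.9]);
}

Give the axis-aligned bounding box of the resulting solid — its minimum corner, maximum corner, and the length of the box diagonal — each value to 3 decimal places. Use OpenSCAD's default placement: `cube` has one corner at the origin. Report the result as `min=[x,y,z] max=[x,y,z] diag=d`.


A = translate([6, 7.7, -6.7]) cube([11.5, 10.4, 6.9]) → bbox [6,7.7,-6.7] .. [17.5,18.1,0.2]
B = cube([4.6, 8.4, 7.7]) → bbox [0,0,0] .. [4.6,8.4,7.7]
lo = A.lo+B.lo = [6+0, 7.7+0, -6.7+0] = [6.000,7.700,-6.700]
hi = A.hi+B.hi = [17.5+4.6, 18.1+8.4, 0.2+7.7] = [22.100,26.500,7.900]
diag = √(16.1²+18.8²+14.6²) = √825.81 = 28.737

min=[6.000,7.700,-6.700] max=[22.100,26.500,7.900] diag=28.737


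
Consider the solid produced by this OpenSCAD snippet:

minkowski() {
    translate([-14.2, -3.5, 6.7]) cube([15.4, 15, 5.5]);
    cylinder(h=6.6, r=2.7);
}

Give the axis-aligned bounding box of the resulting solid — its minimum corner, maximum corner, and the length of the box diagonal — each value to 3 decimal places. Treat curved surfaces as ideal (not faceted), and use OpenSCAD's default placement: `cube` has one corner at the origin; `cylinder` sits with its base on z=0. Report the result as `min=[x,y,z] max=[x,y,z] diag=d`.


A = translate([-14.2, -3.5, 6.7]) cube([15.4, 15, 5.5]) → bbox [-14.2,-3.5,6.7] .. [1.2,11.5,12.2]
B = cylinder(h=6.6, r=2.7) → bbox [-2.7,-2.7,0] .. [2.7,2.7,6.6]
lo = A.lo+B.lo = [-14.2-2.7, -3.5-2.7, 6.7+0] = [-16.900,-6.200,6.700]
hi = A.hi+B.hi = [1.2+2.7, 11.5+2.7, 12.2+6.6] = [3.900,14.200,18.800]
diag = √(20.8²+20.4²+12.1²) = √995.21 = 31.547

min=[-16.900,-6.200,6.700] max=[3.900,14.200,18.800] diag=31.547


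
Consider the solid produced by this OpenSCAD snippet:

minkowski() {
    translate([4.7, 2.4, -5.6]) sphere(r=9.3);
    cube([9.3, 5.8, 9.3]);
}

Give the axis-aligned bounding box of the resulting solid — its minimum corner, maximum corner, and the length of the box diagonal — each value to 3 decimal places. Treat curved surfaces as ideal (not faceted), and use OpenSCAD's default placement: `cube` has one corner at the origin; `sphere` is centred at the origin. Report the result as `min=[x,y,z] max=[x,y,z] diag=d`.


min=[-4.600,-6.900,-14.900] max=[23.300,17.500,13.000] diag=46.392

A = translate([4.7, 2.4, -5.6]) sphere(r=9.3) → bbox [-4.6,-6.9,-14.9] .. [14,11.7,3.7]
B = cube([9.3, 5.8, 9.3]) → bbox [0,0,0] .. [9.3,5.8,9.3]
lo = A.lo+B.lo = [-4.6+0, -6.9+0, -14.9+0] = [-4.600,-6.900,-14.900]
hi = A.hi+B.hi = [14+9.3, 11.7+5.8, 3.7+9.3] = [23.300,17.500,13.000]
diag = √(27.9²+24.4²+27.9²) = √2152.18 = 46.392


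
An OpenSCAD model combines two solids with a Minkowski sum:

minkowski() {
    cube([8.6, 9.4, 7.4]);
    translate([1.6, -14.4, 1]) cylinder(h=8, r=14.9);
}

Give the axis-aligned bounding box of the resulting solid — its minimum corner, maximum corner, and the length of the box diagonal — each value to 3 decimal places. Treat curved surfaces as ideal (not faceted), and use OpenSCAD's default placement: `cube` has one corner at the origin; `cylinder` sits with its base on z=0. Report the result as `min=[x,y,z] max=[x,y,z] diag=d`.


A = translate([1.6, -14.4, 1]) cylinder(h=8, r=14.9) → bbox [-13.3,-29.3,1] .. [16.5,0.5,9]
B = cube([8.6, 9.4, 7.4]) → bbox [0,0,0] .. [8.6,9.4,7.4]
lo = A.lo+B.lo = [-13.3+0, -29.3+0, 1+0] = [-13.300,-29.300,1.000]
hi = A.hi+B.hi = [16.5+8.6, 0.5+9.4, 9+7.4] = [25.100,9.900,16.400]
diag = √(38.4²+39.2²+15.4²) = √3248.36 = 56.994

min=[-13.300,-29.300,1.000] max=[25.100,9.900,16.400] diag=56.994


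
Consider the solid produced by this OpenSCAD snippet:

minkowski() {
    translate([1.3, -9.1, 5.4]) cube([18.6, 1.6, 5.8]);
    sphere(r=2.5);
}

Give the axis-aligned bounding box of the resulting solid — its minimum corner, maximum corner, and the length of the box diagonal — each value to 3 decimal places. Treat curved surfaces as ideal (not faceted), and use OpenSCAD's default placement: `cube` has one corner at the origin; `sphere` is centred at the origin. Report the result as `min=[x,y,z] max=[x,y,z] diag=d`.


min=[-1.200,-11.600,2.900] max=[22.400,-5.000,13.700] diag=26.780

A = translate([1.3, -9.1, 5.4]) cube([18.6, 1.6, 5.8]) → bbox [1.3,-9.1,5.4] .. [19.9,-7.5,11.2]
B = sphere(r=2.5) → bbox [-2.5,-2.5,-2.5] .. [2.5,2.5,2.5]
lo = A.lo+B.lo = [1.3-2.5, -9.1-2.5, 5.4-2.5] = [-1.200,-11.600,2.900]
hi = A.hi+B.hi = [19.9+2.5, -7.5+2.5, 11.2+2.5] = [22.400,-5.000,13.700]
diag = √(23.6²+6.6²+10.8²) = √717.16 = 26.780


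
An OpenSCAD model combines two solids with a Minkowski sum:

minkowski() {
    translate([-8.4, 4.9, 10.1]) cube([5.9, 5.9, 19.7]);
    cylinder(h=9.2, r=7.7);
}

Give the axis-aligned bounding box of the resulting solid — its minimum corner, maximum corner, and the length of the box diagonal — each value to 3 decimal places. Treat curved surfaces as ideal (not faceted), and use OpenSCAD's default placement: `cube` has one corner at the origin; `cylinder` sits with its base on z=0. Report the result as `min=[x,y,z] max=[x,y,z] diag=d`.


min=[-16.100,-2.800,10.100] max=[5.200,18.500,39.000] diag=41.744

A = translate([-8.4, 4.9, 10.1]) cube([5.9, 5.9, 19.7]) → bbox [-8.4,4.9,10.1] .. [-2.5,10.8,29.8]
B = cylinder(h=9.2, r=7.7) → bbox [-7.7,-7.7,0] .. [7.7,7.7,9.2]
lo = A.lo+B.lo = [-8.4-7.7, 4.9-7.7, 10.1+0] = [-16.100,-2.800,10.100]
hi = A.hi+B.hi = [-2.5+7.7, 10.8+7.7, 29.8+9.2] = [5.200,18.500,39.000]
diag = √(21.3²+21.3²+28.9²) = √1742.59 = 41.744


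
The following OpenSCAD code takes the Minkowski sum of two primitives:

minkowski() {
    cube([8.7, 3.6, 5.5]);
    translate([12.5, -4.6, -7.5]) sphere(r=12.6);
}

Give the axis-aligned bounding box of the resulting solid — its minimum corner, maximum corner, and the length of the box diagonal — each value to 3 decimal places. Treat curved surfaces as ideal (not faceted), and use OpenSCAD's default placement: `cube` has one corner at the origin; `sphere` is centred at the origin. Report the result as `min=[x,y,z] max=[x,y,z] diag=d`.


A = translate([12.5, -4.6, -7.5]) sphere(r=12.6) → bbox [-0.1,-17.2,-20.1] .. [25.1,8,5.1]
B = cube([8.7, 3.6, 5.5]) → bbox [0,0,0] .. [8.7,3.6,5.5]
lo = A.lo+B.lo = [-0.1+0, -17.2+0, -20.1+0] = [-0.100,-17.200,-20.100]
hi = A.hi+B.hi = [25.1+8.7, 8+3.6, 5.1+5.5] = [33.800,11.600,10.600]
diag = √(33.9²+28.8²+30.7²) = √2921.14 = 54.048

min=[-0.100,-17.200,-20.100] max=[33.800,11.600,10.600] diag=54.048


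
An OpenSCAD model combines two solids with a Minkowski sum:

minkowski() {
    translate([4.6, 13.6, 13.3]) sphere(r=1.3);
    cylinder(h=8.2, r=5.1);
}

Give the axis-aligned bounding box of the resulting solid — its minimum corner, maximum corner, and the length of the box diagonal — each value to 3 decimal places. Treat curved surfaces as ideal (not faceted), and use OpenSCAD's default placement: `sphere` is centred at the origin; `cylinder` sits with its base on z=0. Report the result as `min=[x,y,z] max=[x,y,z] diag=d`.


min=[-1.800,7.200,12.000] max=[11.000,20.000,22.800] diag=21.079

A = translate([4.6, 13.6, 13.3]) sphere(r=1.3) → bbox [3.3,12.3,12] .. [5.9,14.9,14.6]
B = cylinder(h=8.2, r=5.1) → bbox [-5.1,-5.1,0] .. [5.1,5.1,8.2]
lo = A.lo+B.lo = [3.3-5.1, 12.3-5.1, 12+0] = [-1.800,7.200,12.000]
hi = A.hi+B.hi = [5.9+5.1, 14.9+5.1, 14.6+8.2] = [11.000,20.000,22.800]
diag = √(12.8²+12.8²+10.8²) = √444.32 = 21.079


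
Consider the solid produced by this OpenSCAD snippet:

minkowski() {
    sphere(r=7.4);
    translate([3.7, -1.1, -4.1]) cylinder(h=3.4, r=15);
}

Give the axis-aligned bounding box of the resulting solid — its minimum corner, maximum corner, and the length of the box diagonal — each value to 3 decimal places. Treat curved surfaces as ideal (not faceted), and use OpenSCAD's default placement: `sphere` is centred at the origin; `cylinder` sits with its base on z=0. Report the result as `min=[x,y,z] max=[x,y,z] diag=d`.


min=[-18.700,-23.500,-11.500] max=[26.100,21.300,6.700] diag=65.919

A = translate([3.7, -1.1, -4.1]) cylinder(h=3.4, r=15) → bbox [-11.3,-16.1,-4.1] .. [18.7,13.9,-0.7]
B = sphere(r=7.4) → bbox [-7.4,-7.4,-7.4] .. [7.4,7.4,7.4]
lo = A.lo+B.lo = [-11.3-7.4, -16.1-7.4, -4.1-7.4] = [-18.700,-23.500,-11.500]
hi = A.hi+B.hi = [18.7+7.4, 13.9+7.4, -0.7+7.4] = [26.100,21.300,6.700]
diag = √(44.8²+44.8²+18.2²) = √4345.32 = 65.919


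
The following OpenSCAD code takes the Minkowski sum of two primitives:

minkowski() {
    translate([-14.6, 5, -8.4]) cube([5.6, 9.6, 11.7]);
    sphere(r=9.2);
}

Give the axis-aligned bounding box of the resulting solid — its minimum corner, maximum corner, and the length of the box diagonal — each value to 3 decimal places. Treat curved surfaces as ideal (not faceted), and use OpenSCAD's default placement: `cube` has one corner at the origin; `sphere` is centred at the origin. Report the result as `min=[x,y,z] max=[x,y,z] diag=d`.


A = translate([-14.6, 5, -8.4]) cube([5.6, 9.6, 11.7]) → bbox [-14.6,5,-8.4] .. [-9,14.6,3.3]
B = sphere(r=9.2) → bbox [-9.2,-9.2,-9.2] .. [9.2,9.2,9.2]
lo = A.lo+B.lo = [-14.6-9.2, 5-9.2, -8.4-9.2] = [-23.800,-4.200,-17.600]
hi = A.hi+B.hi = [-9+9.2, 14.6+9.2, 3.3+9.2] = [0.200,23.800,12.500]
diag = √(24²+28²+30.1²) = √2266.01 = 47.603

min=[-23.800,-4.200,-17.600] max=[0.200,23.800,12.500] diag=47.603


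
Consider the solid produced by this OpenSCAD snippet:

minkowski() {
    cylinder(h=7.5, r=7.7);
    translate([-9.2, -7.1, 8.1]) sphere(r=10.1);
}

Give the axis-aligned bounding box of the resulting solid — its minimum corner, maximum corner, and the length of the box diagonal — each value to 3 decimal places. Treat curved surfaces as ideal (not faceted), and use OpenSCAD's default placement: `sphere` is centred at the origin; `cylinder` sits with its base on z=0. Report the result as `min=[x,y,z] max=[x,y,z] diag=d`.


A = translate([-9.2, -7.1, 8.1]) sphere(r=10.1) → bbox [-19.3,-17.2,-2] .. [0.9,3,18.2]
B = cylinder(h=7.5, r=7.7) → bbox [-7.7,-7.7,0] .. [7.7,7.7,7.5]
lo = A.lo+B.lo = [-19.3-7.7, -17.2-7.7, -2+0] = [-27.000,-24.900,-2.000]
hi = A.hi+B.hi = [0.9+7.7, 3+7.7, 18.2+7.5] = [8.600,10.700,25.700]
diag = √(35.6²+35.6²+27.7²) = √3302.01 = 57.463

min=[-27.000,-24.900,-2.000] max=[8.600,10.700,25.700] diag=57.463


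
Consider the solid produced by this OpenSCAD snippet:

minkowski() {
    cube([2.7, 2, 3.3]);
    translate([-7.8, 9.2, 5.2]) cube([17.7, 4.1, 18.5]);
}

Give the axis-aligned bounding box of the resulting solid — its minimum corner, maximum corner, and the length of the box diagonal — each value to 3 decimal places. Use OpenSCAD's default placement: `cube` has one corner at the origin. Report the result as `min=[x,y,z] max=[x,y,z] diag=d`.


min=[-7.800,9.200,5.200] max=[12.600,15.300,27.000] diag=30.473

A = translate([-7.8, 9.2, 5.2]) cube([17.7, 4.1, 18.5]) → bbox [-7.8,9.2,5.2] .. [9.9,13.3,23.7]
B = cube([2.7, 2, 3.3]) → bbox [0,0,0] .. [2.7,2,3.3]
lo = A.lo+B.lo = [-7.8+0, 9.2+0, 5.2+0] = [-7.800,9.200,5.200]
hi = A.hi+B.hi = [9.9+2.7, 13.3+2, 23.7+3.3] = [12.600,15.300,27.000]
diag = √(20.4²+6.1²+21.8²) = √928.61 = 30.473


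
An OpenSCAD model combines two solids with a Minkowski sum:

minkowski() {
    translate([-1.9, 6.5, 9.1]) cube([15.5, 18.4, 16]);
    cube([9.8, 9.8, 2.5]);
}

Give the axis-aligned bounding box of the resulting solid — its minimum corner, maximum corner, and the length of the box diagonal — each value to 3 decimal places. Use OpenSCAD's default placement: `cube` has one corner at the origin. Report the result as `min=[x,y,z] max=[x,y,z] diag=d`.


A = translate([-1.9, 6.5, 9.1]) cube([15.5, 18.4, 16]) → bbox [-1.9,6.5,9.1] .. [13.6,24.9,25.1]
B = cube([9.8, 9.8, 2.5]) → bbox [0,0,0] .. [9.8,9.8,2.5]
lo = A.lo+B.lo = [-1.9+0, 6.5+0, 9.1+0] = [-1.900,6.500,9.100]
hi = A.hi+B.hi = [13.6+9.8, 24.9+9.8, 25.1+2.5] = [23.400,34.700,27.600]
diag = √(25.3²+28.2²+18.5²) = √1777.58 = 42.161

min=[-1.900,6.500,9.100] max=[23.400,34.700,27.600] diag=42.161


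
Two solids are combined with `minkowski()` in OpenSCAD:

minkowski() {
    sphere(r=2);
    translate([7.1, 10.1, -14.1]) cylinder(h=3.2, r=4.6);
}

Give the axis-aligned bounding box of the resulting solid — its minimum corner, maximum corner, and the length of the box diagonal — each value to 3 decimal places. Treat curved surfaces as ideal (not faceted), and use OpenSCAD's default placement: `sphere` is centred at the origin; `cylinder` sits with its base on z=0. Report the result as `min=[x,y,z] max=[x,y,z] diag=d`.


A = translate([7.1, 10.1, -14.1]) cylinder(h=3.2, r=4.6) → bbox [2.5,5.5,-14.1] .. [11.7,14.7,-10.9]
B = sphere(r=2) → bbox [-2,-2,-2] .. [2,2,2]
lo = A.lo+B.lo = [2.5-2, 5.5-2, -14.1-2] = [0.500,3.500,-16.100]
hi = A.hi+B.hi = [11.7+2, 14.7+2, -10.9+2] = [13.700,16.700,-8.900]
diag = √(13.2²+13.2²+7.2²) = √400.32 = 20.008

min=[0.500,3.500,-16.100] max=[13.700,16.700,-8.900] diag=20.008


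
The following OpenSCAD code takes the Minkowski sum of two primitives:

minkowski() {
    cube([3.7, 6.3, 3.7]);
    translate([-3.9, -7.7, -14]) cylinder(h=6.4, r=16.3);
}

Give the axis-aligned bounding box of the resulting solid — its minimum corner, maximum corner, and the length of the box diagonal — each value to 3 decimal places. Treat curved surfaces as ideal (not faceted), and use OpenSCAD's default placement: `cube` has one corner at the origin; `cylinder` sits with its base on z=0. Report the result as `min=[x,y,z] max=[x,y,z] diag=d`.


min=[-20.200,-24.000,-14.000] max=[16.100,14.900,-3.900] diag=54.156

A = translate([-3.9, -7.7, -14]) cylinder(h=6.4, r=16.3) → bbox [-20.2,-24,-14] .. [12.4,8.6,-7.6]
B = cube([3.7, 6.3, 3.7]) → bbox [0,0,0] .. [3.7,6.3,3.7]
lo = A.lo+B.lo = [-20.2+0, -24+0, -14+0] = [-20.200,-24.000,-14.000]
hi = A.hi+B.hi = [12.4+3.7, 8.6+6.3, -7.6+3.7] = [16.100,14.900,-3.900]
diag = √(36.3²+38.9²+10.1²) = √2932.91 = 54.156


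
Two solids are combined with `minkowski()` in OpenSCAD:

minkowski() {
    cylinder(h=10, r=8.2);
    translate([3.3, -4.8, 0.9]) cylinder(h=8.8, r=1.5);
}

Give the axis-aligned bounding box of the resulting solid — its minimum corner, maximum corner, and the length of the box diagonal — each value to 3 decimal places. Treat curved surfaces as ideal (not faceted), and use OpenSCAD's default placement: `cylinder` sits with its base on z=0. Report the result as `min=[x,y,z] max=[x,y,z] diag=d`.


A = translate([3.3, -4.8, 0.9]) cylinder(h=8.8, r=1.5) → bbox [1.8,-6.3,0.9] .. [4.8,-3.3,9.7]
B = cylinder(h=10, r=8.2) → bbox [-8.2,-8.2,0] .. [8.2,8.2,10]
lo = A.lo+B.lo = [1.8-8.2, -6.3-8.2, 0.9+0] = [-6.400,-14.500,0.900]
hi = A.hi+B.hi = [4.8+8.2, -3.3+8.2, 9.7+10] = [13.000,4.900,19.700]
diag = √(19.4²+19.4²+18.8²) = √1106.16 = 33.259

min=[-6.400,-14.500,0.900] max=[13.000,4.900,19.700] diag=33.259


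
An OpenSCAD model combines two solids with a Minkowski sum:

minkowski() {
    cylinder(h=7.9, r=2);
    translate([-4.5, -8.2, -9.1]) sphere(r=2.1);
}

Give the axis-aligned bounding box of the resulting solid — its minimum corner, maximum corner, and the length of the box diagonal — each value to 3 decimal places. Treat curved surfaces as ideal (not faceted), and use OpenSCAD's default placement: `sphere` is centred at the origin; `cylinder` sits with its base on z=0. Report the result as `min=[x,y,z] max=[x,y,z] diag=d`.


A = translate([-4.5, -8.2, -9.1]) sphere(r=2.1) → bbox [-6.6,-10.3,-11.2] .. [-2.4,-6.1,-7]
B = cylinder(h=7.9, r=2) → bbox [-2,-2,0] .. [2,2,7.9]
lo = A.lo+B.lo = [-6.6-2, -10.3-2, -11.2+0] = [-8.600,-12.300,-11.200]
hi = A.hi+B.hi = [-2.4+2, -6.1+2, -7+7.9] = [-0.400,-4.100,0.900]
diag = √(8.2²+8.2²+12.1²) = √280.89 = 16.760

min=[-8.600,-12.300,-11.200] max=[-0.400,-4.100,0.900] diag=16.760


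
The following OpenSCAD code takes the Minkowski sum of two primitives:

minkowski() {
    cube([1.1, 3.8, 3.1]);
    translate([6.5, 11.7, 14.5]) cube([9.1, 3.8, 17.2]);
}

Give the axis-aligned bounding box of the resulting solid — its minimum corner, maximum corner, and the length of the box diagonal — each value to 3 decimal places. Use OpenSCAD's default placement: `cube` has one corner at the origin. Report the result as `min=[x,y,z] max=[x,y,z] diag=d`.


min=[6.500,11.700,14.500] max=[16.700,19.300,34.800] diag=23.956

A = translate([6.5, 11.7, 14.5]) cube([9.1, 3.8, 17.2]) → bbox [6.5,11.7,14.5] .. [15.6,15.5,31.7]
B = cube([1.1, 3.8, 3.1]) → bbox [0,0,0] .. [1.1,3.8,3.1]
lo = A.lo+B.lo = [6.5+0, 11.7+0, 14.5+0] = [6.500,11.700,14.500]
hi = A.hi+B.hi = [15.6+1.1, 15.5+3.8, 31.7+3.1] = [16.700,19.300,34.800]
diag = √(10.2²+7.6²+20.3²) = √573.89 = 23.956
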